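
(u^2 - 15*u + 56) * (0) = 0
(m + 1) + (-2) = m - 1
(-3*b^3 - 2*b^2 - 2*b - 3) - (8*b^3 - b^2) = -11*b^3 - b^2 - 2*b - 3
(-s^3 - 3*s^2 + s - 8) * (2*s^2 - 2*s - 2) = -2*s^5 - 4*s^4 + 10*s^3 - 12*s^2 + 14*s + 16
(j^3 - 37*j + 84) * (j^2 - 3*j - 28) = j^5 - 3*j^4 - 65*j^3 + 195*j^2 + 784*j - 2352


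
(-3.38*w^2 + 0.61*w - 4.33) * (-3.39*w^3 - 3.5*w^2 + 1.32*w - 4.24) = 11.4582*w^5 + 9.7621*w^4 + 8.0821*w^3 + 30.2914*w^2 - 8.302*w + 18.3592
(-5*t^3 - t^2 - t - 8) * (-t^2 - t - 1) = 5*t^5 + 6*t^4 + 7*t^3 + 10*t^2 + 9*t + 8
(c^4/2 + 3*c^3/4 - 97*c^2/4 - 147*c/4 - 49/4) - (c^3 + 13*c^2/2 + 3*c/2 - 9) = c^4/2 - c^3/4 - 123*c^2/4 - 153*c/4 - 13/4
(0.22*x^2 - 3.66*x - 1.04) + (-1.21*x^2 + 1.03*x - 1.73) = -0.99*x^2 - 2.63*x - 2.77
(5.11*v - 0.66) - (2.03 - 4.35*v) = 9.46*v - 2.69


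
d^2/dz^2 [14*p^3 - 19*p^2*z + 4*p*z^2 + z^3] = 8*p + 6*z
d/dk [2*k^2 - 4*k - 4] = 4*k - 4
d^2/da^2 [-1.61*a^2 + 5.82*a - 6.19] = -3.22000000000000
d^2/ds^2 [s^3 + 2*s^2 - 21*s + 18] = 6*s + 4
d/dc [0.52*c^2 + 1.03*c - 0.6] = 1.04*c + 1.03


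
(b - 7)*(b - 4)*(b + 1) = b^3 - 10*b^2 + 17*b + 28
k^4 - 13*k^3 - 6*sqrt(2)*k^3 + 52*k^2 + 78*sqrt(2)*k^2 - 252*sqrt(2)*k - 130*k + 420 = (k - 7)*(k - 6)*(k - 5*sqrt(2))*(k - sqrt(2))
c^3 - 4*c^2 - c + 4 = (c - 4)*(c - 1)*(c + 1)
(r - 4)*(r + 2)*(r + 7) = r^3 + 5*r^2 - 22*r - 56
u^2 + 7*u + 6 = (u + 1)*(u + 6)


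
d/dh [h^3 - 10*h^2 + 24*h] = 3*h^2 - 20*h + 24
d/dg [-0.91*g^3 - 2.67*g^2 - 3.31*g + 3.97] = -2.73*g^2 - 5.34*g - 3.31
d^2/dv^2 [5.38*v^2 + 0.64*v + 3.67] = 10.7600000000000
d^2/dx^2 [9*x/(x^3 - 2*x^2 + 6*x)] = 18*(3*x^2 - 6*x - 2)/(x^6 - 6*x^5 + 30*x^4 - 80*x^3 + 180*x^2 - 216*x + 216)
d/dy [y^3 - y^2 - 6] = y*(3*y - 2)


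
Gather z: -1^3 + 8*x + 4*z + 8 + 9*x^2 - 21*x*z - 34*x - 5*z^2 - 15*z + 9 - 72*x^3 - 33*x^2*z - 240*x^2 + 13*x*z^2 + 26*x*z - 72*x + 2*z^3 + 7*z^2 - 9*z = -72*x^3 - 231*x^2 - 98*x + 2*z^3 + z^2*(13*x + 2) + z*(-33*x^2 + 5*x - 20) + 16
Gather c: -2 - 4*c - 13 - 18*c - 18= -22*c - 33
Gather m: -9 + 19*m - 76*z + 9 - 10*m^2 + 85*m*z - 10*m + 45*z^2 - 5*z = -10*m^2 + m*(85*z + 9) + 45*z^2 - 81*z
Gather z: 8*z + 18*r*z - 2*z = z*(18*r + 6)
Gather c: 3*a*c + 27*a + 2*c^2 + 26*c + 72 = 27*a + 2*c^2 + c*(3*a + 26) + 72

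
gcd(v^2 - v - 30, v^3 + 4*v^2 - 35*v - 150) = v^2 - v - 30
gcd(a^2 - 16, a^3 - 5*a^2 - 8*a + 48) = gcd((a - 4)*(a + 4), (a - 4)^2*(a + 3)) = a - 4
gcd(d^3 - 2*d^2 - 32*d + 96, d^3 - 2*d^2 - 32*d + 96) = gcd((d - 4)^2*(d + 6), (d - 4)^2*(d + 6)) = d^3 - 2*d^2 - 32*d + 96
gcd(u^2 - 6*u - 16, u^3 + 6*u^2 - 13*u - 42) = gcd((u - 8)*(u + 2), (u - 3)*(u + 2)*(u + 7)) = u + 2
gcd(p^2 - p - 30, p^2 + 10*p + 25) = p + 5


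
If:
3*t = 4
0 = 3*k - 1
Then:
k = 1/3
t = 4/3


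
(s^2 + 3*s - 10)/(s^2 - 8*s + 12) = (s + 5)/(s - 6)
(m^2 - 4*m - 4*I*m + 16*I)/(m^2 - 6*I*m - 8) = (m - 4)/(m - 2*I)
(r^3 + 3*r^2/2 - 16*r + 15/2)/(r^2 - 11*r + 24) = (2*r^2 + 9*r - 5)/(2*(r - 8))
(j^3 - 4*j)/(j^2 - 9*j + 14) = j*(j + 2)/(j - 7)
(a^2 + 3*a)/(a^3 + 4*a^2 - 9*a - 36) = a/(a^2 + a - 12)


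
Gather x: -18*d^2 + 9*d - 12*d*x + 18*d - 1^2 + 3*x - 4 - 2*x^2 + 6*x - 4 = -18*d^2 + 27*d - 2*x^2 + x*(9 - 12*d) - 9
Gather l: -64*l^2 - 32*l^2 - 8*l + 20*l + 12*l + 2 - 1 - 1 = -96*l^2 + 24*l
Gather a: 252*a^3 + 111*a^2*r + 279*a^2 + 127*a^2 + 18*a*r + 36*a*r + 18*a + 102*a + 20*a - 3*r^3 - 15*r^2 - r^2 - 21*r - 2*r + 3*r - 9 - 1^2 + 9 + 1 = 252*a^3 + a^2*(111*r + 406) + a*(54*r + 140) - 3*r^3 - 16*r^2 - 20*r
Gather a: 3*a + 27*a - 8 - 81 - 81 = 30*a - 170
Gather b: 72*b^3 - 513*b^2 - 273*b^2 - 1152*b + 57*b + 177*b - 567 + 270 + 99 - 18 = 72*b^3 - 786*b^2 - 918*b - 216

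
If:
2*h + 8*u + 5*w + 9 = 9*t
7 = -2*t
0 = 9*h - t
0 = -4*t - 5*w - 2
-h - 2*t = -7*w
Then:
No Solution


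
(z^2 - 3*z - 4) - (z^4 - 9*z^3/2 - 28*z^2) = -z^4 + 9*z^3/2 + 29*z^2 - 3*z - 4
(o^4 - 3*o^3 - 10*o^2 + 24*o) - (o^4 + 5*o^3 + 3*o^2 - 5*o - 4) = -8*o^3 - 13*o^2 + 29*o + 4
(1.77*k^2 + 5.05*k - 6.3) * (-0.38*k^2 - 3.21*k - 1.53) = -0.6726*k^4 - 7.6007*k^3 - 16.5246*k^2 + 12.4965*k + 9.639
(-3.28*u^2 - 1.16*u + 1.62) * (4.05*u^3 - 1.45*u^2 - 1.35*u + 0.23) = -13.284*u^5 + 0.0579999999999998*u^4 + 12.671*u^3 - 1.5374*u^2 - 2.4538*u + 0.3726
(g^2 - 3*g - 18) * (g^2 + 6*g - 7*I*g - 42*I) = g^4 + 3*g^3 - 7*I*g^3 - 36*g^2 - 21*I*g^2 - 108*g + 252*I*g + 756*I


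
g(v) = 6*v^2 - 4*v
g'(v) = 12*v - 4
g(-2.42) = 44.82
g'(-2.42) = -33.04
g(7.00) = 266.00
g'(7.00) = 80.00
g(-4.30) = 128.14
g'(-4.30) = -55.60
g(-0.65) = 5.14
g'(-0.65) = -11.80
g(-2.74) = 56.01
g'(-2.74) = -36.88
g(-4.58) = 144.18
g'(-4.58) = -58.96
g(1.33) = 5.29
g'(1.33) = 11.96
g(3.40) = 55.76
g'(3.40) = 36.80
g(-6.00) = 240.00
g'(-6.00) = -76.00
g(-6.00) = 240.00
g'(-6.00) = -76.00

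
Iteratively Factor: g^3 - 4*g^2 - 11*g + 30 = (g + 3)*(g^2 - 7*g + 10) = (g - 5)*(g + 3)*(g - 2)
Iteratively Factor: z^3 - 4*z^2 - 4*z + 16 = (z - 2)*(z^2 - 2*z - 8) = (z - 4)*(z - 2)*(z + 2)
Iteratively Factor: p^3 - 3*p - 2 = (p + 1)*(p^2 - p - 2) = (p - 2)*(p + 1)*(p + 1)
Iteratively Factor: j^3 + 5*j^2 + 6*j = (j + 3)*(j^2 + 2*j) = j*(j + 3)*(j + 2)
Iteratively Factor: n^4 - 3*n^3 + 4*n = (n - 2)*(n^3 - n^2 - 2*n) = n*(n - 2)*(n^2 - n - 2) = n*(n - 2)*(n + 1)*(n - 2)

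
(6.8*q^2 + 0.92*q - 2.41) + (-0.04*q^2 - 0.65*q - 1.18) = 6.76*q^2 + 0.27*q - 3.59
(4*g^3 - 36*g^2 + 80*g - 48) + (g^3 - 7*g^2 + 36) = 5*g^3 - 43*g^2 + 80*g - 12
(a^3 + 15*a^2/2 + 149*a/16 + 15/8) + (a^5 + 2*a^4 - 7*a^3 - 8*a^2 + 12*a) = a^5 + 2*a^4 - 6*a^3 - a^2/2 + 341*a/16 + 15/8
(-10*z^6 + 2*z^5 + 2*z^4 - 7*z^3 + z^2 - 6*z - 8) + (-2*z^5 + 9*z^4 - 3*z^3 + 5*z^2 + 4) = -10*z^6 + 11*z^4 - 10*z^3 + 6*z^2 - 6*z - 4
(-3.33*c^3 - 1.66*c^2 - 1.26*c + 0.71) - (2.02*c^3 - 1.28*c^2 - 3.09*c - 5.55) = -5.35*c^3 - 0.38*c^2 + 1.83*c + 6.26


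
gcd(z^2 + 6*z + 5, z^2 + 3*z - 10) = z + 5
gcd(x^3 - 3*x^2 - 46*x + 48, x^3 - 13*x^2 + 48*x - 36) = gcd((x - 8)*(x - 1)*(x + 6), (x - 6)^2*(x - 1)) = x - 1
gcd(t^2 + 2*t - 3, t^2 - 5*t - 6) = 1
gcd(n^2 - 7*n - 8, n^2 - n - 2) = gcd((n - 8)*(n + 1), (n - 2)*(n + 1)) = n + 1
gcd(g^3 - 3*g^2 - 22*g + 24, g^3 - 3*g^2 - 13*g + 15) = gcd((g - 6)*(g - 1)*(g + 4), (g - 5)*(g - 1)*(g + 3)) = g - 1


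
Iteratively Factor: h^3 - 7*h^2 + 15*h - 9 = (h - 3)*(h^2 - 4*h + 3) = (h - 3)*(h - 1)*(h - 3)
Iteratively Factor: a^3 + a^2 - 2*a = (a + 2)*(a^2 - a) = a*(a + 2)*(a - 1)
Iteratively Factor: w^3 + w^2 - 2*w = (w + 2)*(w^2 - w) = w*(w + 2)*(w - 1)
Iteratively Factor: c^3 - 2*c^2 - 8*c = (c + 2)*(c^2 - 4*c) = (c - 4)*(c + 2)*(c)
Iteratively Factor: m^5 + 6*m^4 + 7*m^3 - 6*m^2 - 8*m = (m - 1)*(m^4 + 7*m^3 + 14*m^2 + 8*m) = (m - 1)*(m + 4)*(m^3 + 3*m^2 + 2*m) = m*(m - 1)*(m + 4)*(m^2 + 3*m + 2) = m*(m - 1)*(m + 1)*(m + 4)*(m + 2)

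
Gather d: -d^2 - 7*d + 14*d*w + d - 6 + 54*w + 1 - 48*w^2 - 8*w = -d^2 + d*(14*w - 6) - 48*w^2 + 46*w - 5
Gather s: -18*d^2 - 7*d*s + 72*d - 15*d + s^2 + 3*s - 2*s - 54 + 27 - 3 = -18*d^2 + 57*d + s^2 + s*(1 - 7*d) - 30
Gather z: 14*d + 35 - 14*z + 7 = 14*d - 14*z + 42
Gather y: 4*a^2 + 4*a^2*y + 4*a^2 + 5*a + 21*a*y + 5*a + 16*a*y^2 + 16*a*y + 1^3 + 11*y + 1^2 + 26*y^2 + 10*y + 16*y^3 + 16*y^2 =8*a^2 + 10*a + 16*y^3 + y^2*(16*a + 42) + y*(4*a^2 + 37*a + 21) + 2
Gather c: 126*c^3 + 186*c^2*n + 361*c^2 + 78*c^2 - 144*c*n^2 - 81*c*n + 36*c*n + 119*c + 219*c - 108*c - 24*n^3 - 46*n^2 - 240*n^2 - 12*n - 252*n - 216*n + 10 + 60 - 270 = 126*c^3 + c^2*(186*n + 439) + c*(-144*n^2 - 45*n + 230) - 24*n^3 - 286*n^2 - 480*n - 200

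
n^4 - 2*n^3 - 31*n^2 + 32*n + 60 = (n - 6)*(n - 2)*(n + 1)*(n + 5)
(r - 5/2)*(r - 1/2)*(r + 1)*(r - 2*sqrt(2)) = r^4 - 2*sqrt(2)*r^3 - 2*r^3 - 7*r^2/4 + 4*sqrt(2)*r^2 + 5*r/4 + 7*sqrt(2)*r/2 - 5*sqrt(2)/2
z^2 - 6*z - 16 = (z - 8)*(z + 2)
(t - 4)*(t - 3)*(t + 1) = t^3 - 6*t^2 + 5*t + 12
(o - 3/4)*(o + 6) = o^2 + 21*o/4 - 9/2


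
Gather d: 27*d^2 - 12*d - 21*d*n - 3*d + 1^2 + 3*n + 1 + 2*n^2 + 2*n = 27*d^2 + d*(-21*n - 15) + 2*n^2 + 5*n + 2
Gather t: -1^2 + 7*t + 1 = 7*t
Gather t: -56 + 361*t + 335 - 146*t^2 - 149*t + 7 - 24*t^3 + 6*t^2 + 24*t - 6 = -24*t^3 - 140*t^2 + 236*t + 280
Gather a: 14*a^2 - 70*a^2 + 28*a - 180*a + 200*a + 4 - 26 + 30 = -56*a^2 + 48*a + 8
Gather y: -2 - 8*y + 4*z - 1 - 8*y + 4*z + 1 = -16*y + 8*z - 2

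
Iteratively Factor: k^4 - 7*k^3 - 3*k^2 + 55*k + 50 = (k + 1)*(k^3 - 8*k^2 + 5*k + 50) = (k - 5)*(k + 1)*(k^2 - 3*k - 10) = (k - 5)^2*(k + 1)*(k + 2)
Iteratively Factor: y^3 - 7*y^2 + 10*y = (y - 5)*(y^2 - 2*y) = (y - 5)*(y - 2)*(y)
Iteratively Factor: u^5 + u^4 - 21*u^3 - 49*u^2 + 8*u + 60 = (u - 1)*(u^4 + 2*u^3 - 19*u^2 - 68*u - 60) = (u - 1)*(u + 2)*(u^3 - 19*u - 30) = (u - 5)*(u - 1)*(u + 2)*(u^2 + 5*u + 6) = (u - 5)*(u - 1)*(u + 2)*(u + 3)*(u + 2)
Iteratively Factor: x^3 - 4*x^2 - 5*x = (x + 1)*(x^2 - 5*x) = (x - 5)*(x + 1)*(x)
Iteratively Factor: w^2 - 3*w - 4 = (w + 1)*(w - 4)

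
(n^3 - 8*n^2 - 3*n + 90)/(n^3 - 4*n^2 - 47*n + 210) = (n + 3)/(n + 7)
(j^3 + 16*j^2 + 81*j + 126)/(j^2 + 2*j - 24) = (j^2 + 10*j + 21)/(j - 4)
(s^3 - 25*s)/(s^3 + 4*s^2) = (s^2 - 25)/(s*(s + 4))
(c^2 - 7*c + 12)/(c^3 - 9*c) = (c - 4)/(c*(c + 3))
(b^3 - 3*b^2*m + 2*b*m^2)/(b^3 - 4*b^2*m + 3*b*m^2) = (b - 2*m)/(b - 3*m)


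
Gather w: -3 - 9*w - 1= -9*w - 4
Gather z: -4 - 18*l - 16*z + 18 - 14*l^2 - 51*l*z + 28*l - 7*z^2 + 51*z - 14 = -14*l^2 + 10*l - 7*z^2 + z*(35 - 51*l)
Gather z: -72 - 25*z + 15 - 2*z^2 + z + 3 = -2*z^2 - 24*z - 54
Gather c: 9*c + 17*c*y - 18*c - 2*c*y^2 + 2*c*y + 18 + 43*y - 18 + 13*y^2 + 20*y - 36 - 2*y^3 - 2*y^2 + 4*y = c*(-2*y^2 + 19*y - 9) - 2*y^3 + 11*y^2 + 67*y - 36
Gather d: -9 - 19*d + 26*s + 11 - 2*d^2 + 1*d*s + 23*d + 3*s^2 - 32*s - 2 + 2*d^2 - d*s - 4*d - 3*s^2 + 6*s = 0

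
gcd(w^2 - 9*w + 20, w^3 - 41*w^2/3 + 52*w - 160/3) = w - 4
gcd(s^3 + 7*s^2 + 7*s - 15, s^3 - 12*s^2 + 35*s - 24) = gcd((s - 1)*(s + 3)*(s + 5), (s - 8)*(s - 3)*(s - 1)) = s - 1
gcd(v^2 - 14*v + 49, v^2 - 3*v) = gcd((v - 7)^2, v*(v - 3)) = 1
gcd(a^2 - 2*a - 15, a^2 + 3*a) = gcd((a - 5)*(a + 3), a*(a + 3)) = a + 3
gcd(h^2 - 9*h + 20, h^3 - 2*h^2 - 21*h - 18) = 1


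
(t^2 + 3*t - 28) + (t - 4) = t^2 + 4*t - 32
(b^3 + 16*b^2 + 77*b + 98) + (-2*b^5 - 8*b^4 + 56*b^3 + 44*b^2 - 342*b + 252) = -2*b^5 - 8*b^4 + 57*b^3 + 60*b^2 - 265*b + 350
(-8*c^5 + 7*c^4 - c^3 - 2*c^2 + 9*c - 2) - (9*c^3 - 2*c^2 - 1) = -8*c^5 + 7*c^4 - 10*c^3 + 9*c - 1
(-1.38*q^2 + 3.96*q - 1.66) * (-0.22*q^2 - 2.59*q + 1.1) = 0.3036*q^4 + 2.703*q^3 - 11.4092*q^2 + 8.6554*q - 1.826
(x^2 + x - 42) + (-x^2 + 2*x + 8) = 3*x - 34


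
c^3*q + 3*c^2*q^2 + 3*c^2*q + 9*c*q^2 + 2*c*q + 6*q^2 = (c + 2)*(c + 3*q)*(c*q + q)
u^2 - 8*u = u*(u - 8)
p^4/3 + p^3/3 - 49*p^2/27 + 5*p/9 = p*(p/3 + 1)*(p - 5/3)*(p - 1/3)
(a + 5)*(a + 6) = a^2 + 11*a + 30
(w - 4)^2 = w^2 - 8*w + 16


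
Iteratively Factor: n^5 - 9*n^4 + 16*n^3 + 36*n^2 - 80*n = (n - 4)*(n^4 - 5*n^3 - 4*n^2 + 20*n) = (n - 5)*(n - 4)*(n^3 - 4*n) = (n - 5)*(n - 4)*(n - 2)*(n^2 + 2*n) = n*(n - 5)*(n - 4)*(n - 2)*(n + 2)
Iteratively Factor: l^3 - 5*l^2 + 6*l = (l)*(l^2 - 5*l + 6) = l*(l - 3)*(l - 2)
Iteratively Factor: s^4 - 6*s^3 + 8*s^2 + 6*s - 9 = (s + 1)*(s^3 - 7*s^2 + 15*s - 9) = (s - 3)*(s + 1)*(s^2 - 4*s + 3) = (s - 3)*(s - 1)*(s + 1)*(s - 3)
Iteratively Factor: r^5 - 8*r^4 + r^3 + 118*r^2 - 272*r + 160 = (r - 1)*(r^4 - 7*r^3 - 6*r^2 + 112*r - 160) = (r - 2)*(r - 1)*(r^3 - 5*r^2 - 16*r + 80) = (r - 2)*(r - 1)*(r + 4)*(r^2 - 9*r + 20) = (r - 4)*(r - 2)*(r - 1)*(r + 4)*(r - 5)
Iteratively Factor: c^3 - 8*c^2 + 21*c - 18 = (c - 3)*(c^2 - 5*c + 6) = (c - 3)^2*(c - 2)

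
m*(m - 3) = m^2 - 3*m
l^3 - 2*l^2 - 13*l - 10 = (l - 5)*(l + 1)*(l + 2)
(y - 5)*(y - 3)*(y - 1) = y^3 - 9*y^2 + 23*y - 15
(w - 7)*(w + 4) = w^2 - 3*w - 28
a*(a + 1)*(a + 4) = a^3 + 5*a^2 + 4*a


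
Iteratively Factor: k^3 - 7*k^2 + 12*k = (k - 3)*(k^2 - 4*k) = (k - 4)*(k - 3)*(k)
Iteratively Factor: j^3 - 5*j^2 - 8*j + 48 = (j - 4)*(j^2 - j - 12) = (j - 4)^2*(j + 3)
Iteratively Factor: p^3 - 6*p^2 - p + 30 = (p - 3)*(p^2 - 3*p - 10) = (p - 5)*(p - 3)*(p + 2)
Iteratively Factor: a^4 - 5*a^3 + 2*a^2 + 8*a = (a + 1)*(a^3 - 6*a^2 + 8*a) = a*(a + 1)*(a^2 - 6*a + 8) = a*(a - 4)*(a + 1)*(a - 2)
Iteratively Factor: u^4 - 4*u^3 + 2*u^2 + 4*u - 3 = (u + 1)*(u^3 - 5*u^2 + 7*u - 3) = (u - 1)*(u + 1)*(u^2 - 4*u + 3) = (u - 3)*(u - 1)*(u + 1)*(u - 1)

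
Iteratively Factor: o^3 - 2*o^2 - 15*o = (o + 3)*(o^2 - 5*o) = (o - 5)*(o + 3)*(o)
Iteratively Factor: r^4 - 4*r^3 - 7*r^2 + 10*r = (r - 5)*(r^3 + r^2 - 2*r) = (r - 5)*(r - 1)*(r^2 + 2*r) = (r - 5)*(r - 1)*(r + 2)*(r)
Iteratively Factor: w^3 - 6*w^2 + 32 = (w + 2)*(w^2 - 8*w + 16) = (w - 4)*(w + 2)*(w - 4)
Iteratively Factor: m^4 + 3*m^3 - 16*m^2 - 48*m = (m)*(m^3 + 3*m^2 - 16*m - 48) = m*(m + 3)*(m^2 - 16) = m*(m + 3)*(m + 4)*(m - 4)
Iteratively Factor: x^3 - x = (x)*(x^2 - 1) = x*(x + 1)*(x - 1)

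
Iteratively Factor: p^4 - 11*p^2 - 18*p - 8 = (p + 1)*(p^3 - p^2 - 10*p - 8) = (p - 4)*(p + 1)*(p^2 + 3*p + 2) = (p - 4)*(p + 1)*(p + 2)*(p + 1)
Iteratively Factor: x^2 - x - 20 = (x - 5)*(x + 4)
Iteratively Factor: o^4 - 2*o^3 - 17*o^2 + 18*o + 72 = (o - 4)*(o^3 + 2*o^2 - 9*o - 18) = (o - 4)*(o + 2)*(o^2 - 9) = (o - 4)*(o + 2)*(o + 3)*(o - 3)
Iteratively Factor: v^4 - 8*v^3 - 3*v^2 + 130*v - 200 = (v + 4)*(v^3 - 12*v^2 + 45*v - 50) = (v - 5)*(v + 4)*(v^2 - 7*v + 10) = (v - 5)^2*(v + 4)*(v - 2)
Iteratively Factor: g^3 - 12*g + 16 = (g + 4)*(g^2 - 4*g + 4) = (g - 2)*(g + 4)*(g - 2)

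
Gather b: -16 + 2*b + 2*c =2*b + 2*c - 16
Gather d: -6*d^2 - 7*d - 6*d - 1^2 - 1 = -6*d^2 - 13*d - 2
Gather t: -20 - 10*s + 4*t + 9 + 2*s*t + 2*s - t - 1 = -8*s + t*(2*s + 3) - 12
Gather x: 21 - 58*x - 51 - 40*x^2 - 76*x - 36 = -40*x^2 - 134*x - 66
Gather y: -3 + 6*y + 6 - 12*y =3 - 6*y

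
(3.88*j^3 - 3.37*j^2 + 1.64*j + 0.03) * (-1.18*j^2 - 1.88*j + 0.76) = -4.5784*j^5 - 3.3178*j^4 + 7.3492*j^3 - 5.6798*j^2 + 1.19*j + 0.0228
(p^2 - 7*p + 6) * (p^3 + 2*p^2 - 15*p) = p^5 - 5*p^4 - 23*p^3 + 117*p^2 - 90*p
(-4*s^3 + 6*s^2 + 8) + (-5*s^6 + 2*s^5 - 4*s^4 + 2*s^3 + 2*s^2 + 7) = -5*s^6 + 2*s^5 - 4*s^4 - 2*s^3 + 8*s^2 + 15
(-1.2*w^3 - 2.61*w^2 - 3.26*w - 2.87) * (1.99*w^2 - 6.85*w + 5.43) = -2.388*w^5 + 3.0261*w^4 + 4.8751*w^3 + 2.4474*w^2 + 1.9577*w - 15.5841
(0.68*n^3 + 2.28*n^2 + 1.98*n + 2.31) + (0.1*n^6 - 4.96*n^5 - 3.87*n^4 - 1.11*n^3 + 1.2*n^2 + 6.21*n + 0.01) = 0.1*n^6 - 4.96*n^5 - 3.87*n^4 - 0.43*n^3 + 3.48*n^2 + 8.19*n + 2.32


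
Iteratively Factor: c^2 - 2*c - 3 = (c + 1)*(c - 3)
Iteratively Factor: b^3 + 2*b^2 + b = (b + 1)*(b^2 + b) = (b + 1)^2*(b)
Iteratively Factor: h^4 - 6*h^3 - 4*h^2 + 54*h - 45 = (h - 3)*(h^3 - 3*h^2 - 13*h + 15) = (h - 3)*(h + 3)*(h^2 - 6*h + 5) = (h - 3)*(h - 1)*(h + 3)*(h - 5)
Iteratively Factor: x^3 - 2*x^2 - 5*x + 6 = (x - 3)*(x^2 + x - 2) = (x - 3)*(x + 2)*(x - 1)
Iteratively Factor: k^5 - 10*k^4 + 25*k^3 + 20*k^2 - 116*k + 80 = (k + 2)*(k^4 - 12*k^3 + 49*k^2 - 78*k + 40) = (k - 4)*(k + 2)*(k^3 - 8*k^2 + 17*k - 10) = (k - 4)*(k - 2)*(k + 2)*(k^2 - 6*k + 5) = (k - 4)*(k - 2)*(k - 1)*(k + 2)*(k - 5)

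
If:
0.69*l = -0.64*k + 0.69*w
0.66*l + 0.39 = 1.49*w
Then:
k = 0.637073863636364 - 1.35582386363636*w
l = 2.25757575757576*w - 0.590909090909091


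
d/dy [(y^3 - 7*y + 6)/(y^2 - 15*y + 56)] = (y^4 - 30*y^3 + 175*y^2 - 12*y - 302)/(y^4 - 30*y^3 + 337*y^2 - 1680*y + 3136)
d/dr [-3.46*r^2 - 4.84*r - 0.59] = -6.92*r - 4.84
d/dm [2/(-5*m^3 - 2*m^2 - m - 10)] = 2*(15*m^2 + 4*m + 1)/(5*m^3 + 2*m^2 + m + 10)^2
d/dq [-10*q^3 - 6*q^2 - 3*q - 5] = -30*q^2 - 12*q - 3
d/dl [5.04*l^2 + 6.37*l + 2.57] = 10.08*l + 6.37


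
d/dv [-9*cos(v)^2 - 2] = 9*sin(2*v)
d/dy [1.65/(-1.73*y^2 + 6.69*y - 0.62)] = (5.709*y - 11.0385)/(1.73*y^2 - 6.69*y + 0.62)^2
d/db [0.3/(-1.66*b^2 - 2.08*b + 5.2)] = (0.996*b + 0.624)/(1.66*b^2 + 2.08*b - 5.2)^2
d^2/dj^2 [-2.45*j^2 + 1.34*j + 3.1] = -4.90000000000000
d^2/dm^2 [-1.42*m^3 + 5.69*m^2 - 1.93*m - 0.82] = 11.38 - 8.52*m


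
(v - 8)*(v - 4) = v^2 - 12*v + 32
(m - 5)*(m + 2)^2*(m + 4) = m^4 + 3*m^3 - 20*m^2 - 84*m - 80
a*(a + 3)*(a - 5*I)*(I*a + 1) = I*a^4 + 6*a^3 + 3*I*a^3 + 18*a^2 - 5*I*a^2 - 15*I*a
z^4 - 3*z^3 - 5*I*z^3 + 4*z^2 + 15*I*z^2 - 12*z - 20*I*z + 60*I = (z - 3)*(z - 5*I)*(z - 2*I)*(z + 2*I)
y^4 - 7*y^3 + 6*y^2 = y^2*(y - 6)*(y - 1)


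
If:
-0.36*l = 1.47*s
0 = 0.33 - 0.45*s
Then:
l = -2.99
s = 0.73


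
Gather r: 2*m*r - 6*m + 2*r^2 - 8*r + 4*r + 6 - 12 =-6*m + 2*r^2 + r*(2*m - 4) - 6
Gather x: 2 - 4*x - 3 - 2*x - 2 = -6*x - 3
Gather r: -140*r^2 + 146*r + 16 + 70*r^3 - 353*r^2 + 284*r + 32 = 70*r^3 - 493*r^2 + 430*r + 48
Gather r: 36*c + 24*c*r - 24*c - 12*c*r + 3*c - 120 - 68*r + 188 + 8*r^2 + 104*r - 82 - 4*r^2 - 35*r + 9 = 15*c + 4*r^2 + r*(12*c + 1) - 5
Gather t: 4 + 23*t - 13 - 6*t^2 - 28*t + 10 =-6*t^2 - 5*t + 1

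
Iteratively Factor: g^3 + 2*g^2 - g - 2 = (g - 1)*(g^2 + 3*g + 2) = (g - 1)*(g + 1)*(g + 2)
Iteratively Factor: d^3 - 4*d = (d)*(d^2 - 4) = d*(d + 2)*(d - 2)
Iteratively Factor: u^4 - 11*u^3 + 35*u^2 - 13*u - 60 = (u + 1)*(u^3 - 12*u^2 + 47*u - 60) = (u - 4)*(u + 1)*(u^2 - 8*u + 15) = (u - 5)*(u - 4)*(u + 1)*(u - 3)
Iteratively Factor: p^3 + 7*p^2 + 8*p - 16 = (p - 1)*(p^2 + 8*p + 16) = (p - 1)*(p + 4)*(p + 4)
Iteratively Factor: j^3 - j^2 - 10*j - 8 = (j + 2)*(j^2 - 3*j - 4) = (j - 4)*(j + 2)*(j + 1)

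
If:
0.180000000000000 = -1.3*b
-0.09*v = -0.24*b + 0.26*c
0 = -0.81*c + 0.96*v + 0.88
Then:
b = -0.14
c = 0.15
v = -0.79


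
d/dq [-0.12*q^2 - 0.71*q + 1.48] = -0.24*q - 0.71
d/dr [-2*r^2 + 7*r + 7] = 7 - 4*r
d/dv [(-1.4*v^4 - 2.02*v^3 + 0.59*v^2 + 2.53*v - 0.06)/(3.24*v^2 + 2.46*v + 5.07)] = (-9.072*v^5 - 16.8768*v^4 - 38.3304*v^3 - 37.47*v^2 + 6.3714*v + 12.9747)/(10.4976*v^4 + 15.9408*v^3 + 38.9052*v^2 + 24.9444*v + 25.7049)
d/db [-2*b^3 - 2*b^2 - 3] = 2*b*(-3*b - 2)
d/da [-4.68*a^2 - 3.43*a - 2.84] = -9.36*a - 3.43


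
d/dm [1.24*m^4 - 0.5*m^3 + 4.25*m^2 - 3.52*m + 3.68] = 4.96*m^3 - 1.5*m^2 + 8.5*m - 3.52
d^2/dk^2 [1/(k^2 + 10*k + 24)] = 2*(-k^2 - 10*k + 4*(k + 5)^2 - 24)/(k^2 + 10*k + 24)^3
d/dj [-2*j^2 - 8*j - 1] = -4*j - 8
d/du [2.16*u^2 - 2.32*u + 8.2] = 4.32*u - 2.32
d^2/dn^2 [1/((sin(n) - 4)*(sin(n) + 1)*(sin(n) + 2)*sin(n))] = (-16*sin(n)^4 + 39*sin(n)^3 + 92*sin(n)^2 - 240*sin(n) - 344 + 232/sin(n) + 352/sin(n)^2 + 128/sin(n)^3)/((sin(n) - 4)^3*(sin(n) + 1)^2*(sin(n) + 2)^3)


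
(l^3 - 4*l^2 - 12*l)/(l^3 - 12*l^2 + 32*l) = (l^2 - 4*l - 12)/(l^2 - 12*l + 32)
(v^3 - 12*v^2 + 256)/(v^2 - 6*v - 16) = (v^2 - 4*v - 32)/(v + 2)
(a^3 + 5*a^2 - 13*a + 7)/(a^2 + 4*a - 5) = (a^2 + 6*a - 7)/(a + 5)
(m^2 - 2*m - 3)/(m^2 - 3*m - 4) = (m - 3)/(m - 4)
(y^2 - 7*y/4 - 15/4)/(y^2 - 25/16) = 4*(y - 3)/(4*y - 5)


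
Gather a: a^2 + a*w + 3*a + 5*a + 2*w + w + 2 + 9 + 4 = a^2 + a*(w + 8) + 3*w + 15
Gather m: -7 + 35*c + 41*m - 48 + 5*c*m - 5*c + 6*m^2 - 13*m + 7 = 30*c + 6*m^2 + m*(5*c + 28) - 48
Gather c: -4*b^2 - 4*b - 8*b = -4*b^2 - 12*b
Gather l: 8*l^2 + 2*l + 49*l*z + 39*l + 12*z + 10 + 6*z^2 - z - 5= 8*l^2 + l*(49*z + 41) + 6*z^2 + 11*z + 5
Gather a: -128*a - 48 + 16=-128*a - 32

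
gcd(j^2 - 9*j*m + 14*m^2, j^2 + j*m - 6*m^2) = j - 2*m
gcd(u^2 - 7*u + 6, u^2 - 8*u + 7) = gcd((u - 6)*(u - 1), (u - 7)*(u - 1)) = u - 1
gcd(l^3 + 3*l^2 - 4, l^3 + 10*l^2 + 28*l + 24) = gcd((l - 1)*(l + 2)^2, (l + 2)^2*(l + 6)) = l^2 + 4*l + 4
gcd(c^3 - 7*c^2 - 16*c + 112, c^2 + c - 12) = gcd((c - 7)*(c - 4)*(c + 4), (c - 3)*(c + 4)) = c + 4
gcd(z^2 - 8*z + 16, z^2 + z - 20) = z - 4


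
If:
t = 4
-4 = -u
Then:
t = 4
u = 4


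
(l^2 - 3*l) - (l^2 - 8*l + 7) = 5*l - 7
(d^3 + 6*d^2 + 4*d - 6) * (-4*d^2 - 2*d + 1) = -4*d^5 - 26*d^4 - 27*d^3 + 22*d^2 + 16*d - 6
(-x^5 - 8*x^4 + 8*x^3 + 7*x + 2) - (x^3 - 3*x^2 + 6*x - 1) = -x^5 - 8*x^4 + 7*x^3 + 3*x^2 + x + 3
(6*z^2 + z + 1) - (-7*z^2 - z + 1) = 13*z^2 + 2*z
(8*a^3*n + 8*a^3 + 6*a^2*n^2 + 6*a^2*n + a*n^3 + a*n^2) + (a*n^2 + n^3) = 8*a^3*n + 8*a^3 + 6*a^2*n^2 + 6*a^2*n + a*n^3 + 2*a*n^2 + n^3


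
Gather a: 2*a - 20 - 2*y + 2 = 2*a - 2*y - 18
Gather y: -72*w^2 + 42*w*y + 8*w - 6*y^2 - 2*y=-72*w^2 + 8*w - 6*y^2 + y*(42*w - 2)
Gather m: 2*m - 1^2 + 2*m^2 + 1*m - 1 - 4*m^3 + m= -4*m^3 + 2*m^2 + 4*m - 2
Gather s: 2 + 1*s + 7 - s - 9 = 0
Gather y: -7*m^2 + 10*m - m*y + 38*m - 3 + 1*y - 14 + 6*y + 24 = -7*m^2 + 48*m + y*(7 - m) + 7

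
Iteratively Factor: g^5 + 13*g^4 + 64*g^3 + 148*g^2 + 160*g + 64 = (g + 1)*(g^4 + 12*g^3 + 52*g^2 + 96*g + 64) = (g + 1)*(g + 4)*(g^3 + 8*g^2 + 20*g + 16) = (g + 1)*(g + 2)*(g + 4)*(g^2 + 6*g + 8) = (g + 1)*(g + 2)^2*(g + 4)*(g + 4)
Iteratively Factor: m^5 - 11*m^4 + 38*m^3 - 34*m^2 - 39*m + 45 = (m - 3)*(m^4 - 8*m^3 + 14*m^2 + 8*m - 15) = (m - 3)*(m + 1)*(m^3 - 9*m^2 + 23*m - 15) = (m - 5)*(m - 3)*(m + 1)*(m^2 - 4*m + 3) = (m - 5)*(m - 3)^2*(m + 1)*(m - 1)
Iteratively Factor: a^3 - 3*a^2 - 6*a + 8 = (a - 4)*(a^2 + a - 2) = (a - 4)*(a - 1)*(a + 2)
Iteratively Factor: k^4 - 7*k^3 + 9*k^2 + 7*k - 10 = (k - 5)*(k^3 - 2*k^2 - k + 2) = (k - 5)*(k - 2)*(k^2 - 1) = (k - 5)*(k - 2)*(k + 1)*(k - 1)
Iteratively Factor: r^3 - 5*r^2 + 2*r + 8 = (r + 1)*(r^2 - 6*r + 8) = (r - 2)*(r + 1)*(r - 4)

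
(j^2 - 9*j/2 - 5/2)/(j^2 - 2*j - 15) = (j + 1/2)/(j + 3)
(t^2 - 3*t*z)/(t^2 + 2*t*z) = (t - 3*z)/(t + 2*z)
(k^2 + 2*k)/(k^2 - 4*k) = (k + 2)/(k - 4)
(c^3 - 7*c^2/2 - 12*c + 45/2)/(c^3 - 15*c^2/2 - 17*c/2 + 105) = (2*c^2 + 3*c - 9)/(2*c^2 - 5*c - 42)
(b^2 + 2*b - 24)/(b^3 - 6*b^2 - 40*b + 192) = 1/(b - 8)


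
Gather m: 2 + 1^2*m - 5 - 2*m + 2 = -m - 1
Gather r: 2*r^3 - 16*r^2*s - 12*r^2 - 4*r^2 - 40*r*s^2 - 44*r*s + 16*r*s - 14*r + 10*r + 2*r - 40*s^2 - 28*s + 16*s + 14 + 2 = 2*r^3 + r^2*(-16*s - 16) + r*(-40*s^2 - 28*s - 2) - 40*s^2 - 12*s + 16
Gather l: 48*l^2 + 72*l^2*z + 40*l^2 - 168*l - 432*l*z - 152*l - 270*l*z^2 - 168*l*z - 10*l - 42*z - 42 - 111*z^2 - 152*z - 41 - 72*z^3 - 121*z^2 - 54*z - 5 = l^2*(72*z + 88) + l*(-270*z^2 - 600*z - 330) - 72*z^3 - 232*z^2 - 248*z - 88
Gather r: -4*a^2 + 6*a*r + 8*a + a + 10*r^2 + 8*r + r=-4*a^2 + 9*a + 10*r^2 + r*(6*a + 9)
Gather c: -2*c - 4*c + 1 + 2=3 - 6*c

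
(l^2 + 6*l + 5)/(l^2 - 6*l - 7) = (l + 5)/(l - 7)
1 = 1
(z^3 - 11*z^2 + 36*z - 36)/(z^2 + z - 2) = (z^3 - 11*z^2 + 36*z - 36)/(z^2 + z - 2)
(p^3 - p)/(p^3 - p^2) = (p + 1)/p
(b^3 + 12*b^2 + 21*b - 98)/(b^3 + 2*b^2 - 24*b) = (b^3 + 12*b^2 + 21*b - 98)/(b*(b^2 + 2*b - 24))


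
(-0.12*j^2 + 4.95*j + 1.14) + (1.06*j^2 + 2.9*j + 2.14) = 0.94*j^2 + 7.85*j + 3.28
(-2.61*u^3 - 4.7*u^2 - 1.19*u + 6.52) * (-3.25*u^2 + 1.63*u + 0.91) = 8.4825*u^5 + 11.0207*u^4 - 6.1686*u^3 - 27.4067*u^2 + 9.5447*u + 5.9332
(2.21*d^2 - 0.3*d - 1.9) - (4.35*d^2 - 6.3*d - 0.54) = -2.14*d^2 + 6.0*d - 1.36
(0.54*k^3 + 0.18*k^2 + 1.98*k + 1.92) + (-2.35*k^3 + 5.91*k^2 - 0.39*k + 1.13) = -1.81*k^3 + 6.09*k^2 + 1.59*k + 3.05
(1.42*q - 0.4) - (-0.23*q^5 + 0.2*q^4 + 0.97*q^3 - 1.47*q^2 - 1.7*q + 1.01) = 0.23*q^5 - 0.2*q^4 - 0.97*q^3 + 1.47*q^2 + 3.12*q - 1.41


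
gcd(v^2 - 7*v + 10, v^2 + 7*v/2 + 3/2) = 1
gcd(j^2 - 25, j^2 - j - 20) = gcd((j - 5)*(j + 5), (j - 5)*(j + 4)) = j - 5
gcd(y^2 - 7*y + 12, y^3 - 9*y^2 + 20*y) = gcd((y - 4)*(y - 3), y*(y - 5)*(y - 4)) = y - 4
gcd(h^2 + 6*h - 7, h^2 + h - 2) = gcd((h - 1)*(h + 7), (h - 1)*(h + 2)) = h - 1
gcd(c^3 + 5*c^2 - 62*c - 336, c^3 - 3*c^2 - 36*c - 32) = c - 8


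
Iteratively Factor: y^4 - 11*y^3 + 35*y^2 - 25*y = (y)*(y^3 - 11*y^2 + 35*y - 25) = y*(y - 1)*(y^2 - 10*y + 25) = y*(y - 5)*(y - 1)*(y - 5)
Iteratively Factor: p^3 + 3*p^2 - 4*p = (p - 1)*(p^2 + 4*p) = (p - 1)*(p + 4)*(p)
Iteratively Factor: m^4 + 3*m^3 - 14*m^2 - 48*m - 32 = (m + 4)*(m^3 - m^2 - 10*m - 8) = (m + 2)*(m + 4)*(m^2 - 3*m - 4) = (m - 4)*(m + 2)*(m + 4)*(m + 1)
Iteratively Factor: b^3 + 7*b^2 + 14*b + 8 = (b + 4)*(b^2 + 3*b + 2) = (b + 2)*(b + 4)*(b + 1)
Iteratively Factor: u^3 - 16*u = (u + 4)*(u^2 - 4*u) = u*(u + 4)*(u - 4)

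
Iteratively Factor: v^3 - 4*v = (v + 2)*(v^2 - 2*v) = (v - 2)*(v + 2)*(v)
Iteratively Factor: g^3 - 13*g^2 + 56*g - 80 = (g - 4)*(g^2 - 9*g + 20) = (g - 5)*(g - 4)*(g - 4)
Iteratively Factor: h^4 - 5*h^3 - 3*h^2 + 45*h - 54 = (h - 3)*(h^3 - 2*h^2 - 9*h + 18) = (h - 3)^2*(h^2 + h - 6) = (h - 3)^2*(h + 3)*(h - 2)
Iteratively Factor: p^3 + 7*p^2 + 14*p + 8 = (p + 4)*(p^2 + 3*p + 2) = (p + 2)*(p + 4)*(p + 1)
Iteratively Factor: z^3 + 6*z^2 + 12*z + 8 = (z + 2)*(z^2 + 4*z + 4) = (z + 2)^2*(z + 2)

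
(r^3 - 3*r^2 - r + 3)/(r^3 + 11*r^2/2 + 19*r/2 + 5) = 2*(r^2 - 4*r + 3)/(2*r^2 + 9*r + 10)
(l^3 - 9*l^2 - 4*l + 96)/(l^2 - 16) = (l^2 - 5*l - 24)/(l + 4)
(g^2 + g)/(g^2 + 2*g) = (g + 1)/(g + 2)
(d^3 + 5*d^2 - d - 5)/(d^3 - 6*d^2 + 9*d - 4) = (d^2 + 6*d + 5)/(d^2 - 5*d + 4)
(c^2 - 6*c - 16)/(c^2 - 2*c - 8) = (c - 8)/(c - 4)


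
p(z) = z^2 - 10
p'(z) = 2*z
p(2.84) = -1.93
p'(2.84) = 5.68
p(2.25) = -4.94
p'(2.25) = 4.50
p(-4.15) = 7.22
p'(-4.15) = -8.30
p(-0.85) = -9.28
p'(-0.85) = -1.70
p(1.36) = -8.15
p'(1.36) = 2.72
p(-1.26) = -8.41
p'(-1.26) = -2.52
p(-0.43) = -9.82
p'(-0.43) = -0.86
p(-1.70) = -7.11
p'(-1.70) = -3.40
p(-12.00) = 134.00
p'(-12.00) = -24.00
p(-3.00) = -1.00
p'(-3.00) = -6.00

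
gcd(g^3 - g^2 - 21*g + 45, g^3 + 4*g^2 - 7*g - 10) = g + 5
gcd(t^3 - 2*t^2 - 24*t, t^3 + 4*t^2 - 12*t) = t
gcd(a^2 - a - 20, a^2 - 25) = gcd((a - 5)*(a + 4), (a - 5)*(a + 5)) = a - 5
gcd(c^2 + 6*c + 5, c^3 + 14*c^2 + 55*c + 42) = c + 1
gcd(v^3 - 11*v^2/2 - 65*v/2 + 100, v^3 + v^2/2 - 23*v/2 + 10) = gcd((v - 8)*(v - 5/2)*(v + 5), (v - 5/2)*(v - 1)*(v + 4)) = v - 5/2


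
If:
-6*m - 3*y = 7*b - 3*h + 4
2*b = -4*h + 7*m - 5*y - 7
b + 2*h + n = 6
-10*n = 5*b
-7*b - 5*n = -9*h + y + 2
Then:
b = 677/142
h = 1027/568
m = -985/568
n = -677/284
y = -4079/568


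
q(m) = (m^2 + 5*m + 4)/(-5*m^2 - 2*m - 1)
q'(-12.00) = 0.01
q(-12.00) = -0.13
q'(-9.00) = 0.01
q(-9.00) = -0.10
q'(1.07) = 0.89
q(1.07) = -1.18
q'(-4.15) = 0.04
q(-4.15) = -0.01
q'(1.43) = 0.53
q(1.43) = -0.94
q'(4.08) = 0.06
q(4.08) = -0.44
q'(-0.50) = -6.56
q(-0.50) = -1.40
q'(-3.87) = 0.04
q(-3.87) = 0.01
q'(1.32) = 0.61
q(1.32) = -1.00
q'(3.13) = 0.11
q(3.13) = -0.52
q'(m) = (2*m + 5)/(-5*m^2 - 2*m - 1) + (10*m + 2)*(m^2 + 5*m + 4)/(-5*m^2 - 2*m - 1)^2 = (23*m^2 + 38*m + 3)/(25*m^4 + 20*m^3 + 14*m^2 + 4*m + 1)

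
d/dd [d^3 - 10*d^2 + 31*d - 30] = 3*d^2 - 20*d + 31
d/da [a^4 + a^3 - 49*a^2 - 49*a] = 4*a^3 + 3*a^2 - 98*a - 49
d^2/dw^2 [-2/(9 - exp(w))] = 2*(exp(w) + 9)*exp(w)/(exp(w) - 9)^3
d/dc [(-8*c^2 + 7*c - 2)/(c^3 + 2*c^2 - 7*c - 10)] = 2*(4*c^4 - 7*c^3 + 24*c^2 + 84*c - 42)/(c^6 + 4*c^5 - 10*c^4 - 48*c^3 + 9*c^2 + 140*c + 100)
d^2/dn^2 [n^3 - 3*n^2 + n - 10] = 6*n - 6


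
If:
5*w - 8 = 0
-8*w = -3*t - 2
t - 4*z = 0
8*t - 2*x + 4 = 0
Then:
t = 18/5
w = 8/5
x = 82/5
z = 9/10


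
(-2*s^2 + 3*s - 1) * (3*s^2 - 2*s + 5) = -6*s^4 + 13*s^3 - 19*s^2 + 17*s - 5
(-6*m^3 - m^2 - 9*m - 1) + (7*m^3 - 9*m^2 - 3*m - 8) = m^3 - 10*m^2 - 12*m - 9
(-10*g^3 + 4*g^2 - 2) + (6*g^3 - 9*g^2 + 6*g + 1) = -4*g^3 - 5*g^2 + 6*g - 1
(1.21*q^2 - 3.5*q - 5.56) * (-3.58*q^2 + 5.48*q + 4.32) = -4.3318*q^4 + 19.1608*q^3 + 5.952*q^2 - 45.5888*q - 24.0192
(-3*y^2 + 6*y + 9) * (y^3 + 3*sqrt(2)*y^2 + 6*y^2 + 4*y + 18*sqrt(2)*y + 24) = -3*y^5 - 9*sqrt(2)*y^4 - 12*y^4 - 36*sqrt(2)*y^3 + 33*y^3 + 6*y^2 + 135*sqrt(2)*y^2 + 180*y + 162*sqrt(2)*y + 216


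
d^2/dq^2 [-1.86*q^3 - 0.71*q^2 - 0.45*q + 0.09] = -11.16*q - 1.42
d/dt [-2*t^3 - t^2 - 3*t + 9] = -6*t^2 - 2*t - 3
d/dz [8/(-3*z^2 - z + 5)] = 8*(6*z + 1)/(3*z^2 + z - 5)^2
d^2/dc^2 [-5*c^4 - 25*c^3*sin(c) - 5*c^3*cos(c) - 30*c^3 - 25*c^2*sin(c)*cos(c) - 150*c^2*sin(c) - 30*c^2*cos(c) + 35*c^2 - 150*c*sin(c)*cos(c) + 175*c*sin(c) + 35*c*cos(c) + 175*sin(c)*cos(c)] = 25*c^3*sin(c) + 5*c^3*cos(c) + 180*c^2*sin(c) + 50*c^2*sin(2*c) - 120*c^2*cos(c) - 60*c^2 - 205*c*sin(c) + 300*c*sin(2*c) - 665*c*cos(c) - 100*c*cos(2*c) - 180*c - 370*sin(c) - 375*sin(2*c) + 290*cos(c) - 300*cos(2*c) + 70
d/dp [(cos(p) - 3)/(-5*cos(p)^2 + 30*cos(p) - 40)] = (sin(p)^2 + 6*cos(p) - 11)*sin(p)/(5*(cos(p)^2 - 6*cos(p) + 8)^2)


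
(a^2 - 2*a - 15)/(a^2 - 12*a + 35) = (a + 3)/(a - 7)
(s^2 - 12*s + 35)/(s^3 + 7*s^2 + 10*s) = (s^2 - 12*s + 35)/(s*(s^2 + 7*s + 10))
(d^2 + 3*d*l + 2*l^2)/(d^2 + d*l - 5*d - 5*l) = (d + 2*l)/(d - 5)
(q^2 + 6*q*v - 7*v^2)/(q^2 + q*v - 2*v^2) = (q + 7*v)/(q + 2*v)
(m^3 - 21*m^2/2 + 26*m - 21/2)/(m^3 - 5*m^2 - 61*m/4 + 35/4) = 2*(m - 3)/(2*m + 5)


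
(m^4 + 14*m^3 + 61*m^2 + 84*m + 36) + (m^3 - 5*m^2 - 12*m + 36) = m^4 + 15*m^3 + 56*m^2 + 72*m + 72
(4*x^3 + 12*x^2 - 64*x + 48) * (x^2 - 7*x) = 4*x^5 - 16*x^4 - 148*x^3 + 496*x^2 - 336*x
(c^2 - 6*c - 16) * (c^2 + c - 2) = c^4 - 5*c^3 - 24*c^2 - 4*c + 32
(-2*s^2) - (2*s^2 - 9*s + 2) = -4*s^2 + 9*s - 2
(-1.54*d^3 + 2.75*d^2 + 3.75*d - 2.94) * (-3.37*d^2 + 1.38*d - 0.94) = 5.1898*d^5 - 11.3927*d^4 - 7.3949*d^3 + 12.4978*d^2 - 7.5822*d + 2.7636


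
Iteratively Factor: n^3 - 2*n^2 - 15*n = (n - 5)*(n^2 + 3*n) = n*(n - 5)*(n + 3)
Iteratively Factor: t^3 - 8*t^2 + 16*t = (t - 4)*(t^2 - 4*t) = t*(t - 4)*(t - 4)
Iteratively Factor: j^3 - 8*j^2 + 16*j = (j - 4)*(j^2 - 4*j) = j*(j - 4)*(j - 4)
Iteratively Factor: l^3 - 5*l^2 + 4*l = (l - 4)*(l^2 - l) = l*(l - 4)*(l - 1)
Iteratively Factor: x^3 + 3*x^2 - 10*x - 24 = (x + 4)*(x^2 - x - 6) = (x + 2)*(x + 4)*(x - 3)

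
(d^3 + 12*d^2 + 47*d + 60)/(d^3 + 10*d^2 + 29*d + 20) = (d + 3)/(d + 1)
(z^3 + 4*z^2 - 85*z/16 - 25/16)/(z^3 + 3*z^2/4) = (16*z^3 + 64*z^2 - 85*z - 25)/(4*z^2*(4*z + 3))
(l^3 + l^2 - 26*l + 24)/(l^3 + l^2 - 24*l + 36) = (l^2 - 5*l + 4)/(l^2 - 5*l + 6)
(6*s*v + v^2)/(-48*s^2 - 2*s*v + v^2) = -v/(8*s - v)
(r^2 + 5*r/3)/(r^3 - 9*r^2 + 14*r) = (r + 5/3)/(r^2 - 9*r + 14)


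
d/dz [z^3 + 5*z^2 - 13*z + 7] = 3*z^2 + 10*z - 13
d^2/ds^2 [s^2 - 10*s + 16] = 2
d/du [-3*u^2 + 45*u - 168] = 45 - 6*u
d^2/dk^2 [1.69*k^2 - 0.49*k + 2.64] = 3.38000000000000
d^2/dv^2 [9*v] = 0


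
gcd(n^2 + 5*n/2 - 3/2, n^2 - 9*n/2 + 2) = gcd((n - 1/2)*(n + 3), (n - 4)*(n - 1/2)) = n - 1/2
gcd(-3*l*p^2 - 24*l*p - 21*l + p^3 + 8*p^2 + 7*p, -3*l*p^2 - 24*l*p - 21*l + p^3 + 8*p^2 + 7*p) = -3*l*p^2 - 24*l*p - 21*l + p^3 + 8*p^2 + 7*p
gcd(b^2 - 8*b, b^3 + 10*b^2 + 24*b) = b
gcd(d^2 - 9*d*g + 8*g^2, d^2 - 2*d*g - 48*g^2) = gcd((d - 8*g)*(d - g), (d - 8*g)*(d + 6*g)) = d - 8*g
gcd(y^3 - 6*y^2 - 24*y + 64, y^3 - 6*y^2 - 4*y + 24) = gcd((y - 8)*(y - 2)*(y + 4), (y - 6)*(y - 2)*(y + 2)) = y - 2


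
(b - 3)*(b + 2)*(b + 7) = b^3 + 6*b^2 - 13*b - 42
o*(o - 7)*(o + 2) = o^3 - 5*o^2 - 14*o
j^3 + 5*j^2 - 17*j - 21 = (j - 3)*(j + 1)*(j + 7)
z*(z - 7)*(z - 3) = z^3 - 10*z^2 + 21*z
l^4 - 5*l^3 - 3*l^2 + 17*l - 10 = (l - 5)*(l - 1)^2*(l + 2)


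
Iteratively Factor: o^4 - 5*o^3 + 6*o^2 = (o)*(o^3 - 5*o^2 + 6*o) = o^2*(o^2 - 5*o + 6) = o^2*(o - 3)*(o - 2)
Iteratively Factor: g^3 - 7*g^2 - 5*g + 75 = (g - 5)*(g^2 - 2*g - 15) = (g - 5)^2*(g + 3)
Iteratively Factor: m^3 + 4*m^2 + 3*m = (m + 1)*(m^2 + 3*m) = m*(m + 1)*(m + 3)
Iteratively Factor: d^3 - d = (d - 1)*(d^2 + d) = d*(d - 1)*(d + 1)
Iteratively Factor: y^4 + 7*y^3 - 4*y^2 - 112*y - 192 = (y + 3)*(y^3 + 4*y^2 - 16*y - 64) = (y + 3)*(y + 4)*(y^2 - 16) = (y + 3)*(y + 4)^2*(y - 4)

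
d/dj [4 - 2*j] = -2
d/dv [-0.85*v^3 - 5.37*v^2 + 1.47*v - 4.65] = -2.55*v^2 - 10.74*v + 1.47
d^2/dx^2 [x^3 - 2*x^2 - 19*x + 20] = 6*x - 4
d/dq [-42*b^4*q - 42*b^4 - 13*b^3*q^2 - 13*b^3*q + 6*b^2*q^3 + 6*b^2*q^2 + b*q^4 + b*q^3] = b*(-42*b^3 - 26*b^2*q - 13*b^2 + 18*b*q^2 + 12*b*q + 4*q^3 + 3*q^2)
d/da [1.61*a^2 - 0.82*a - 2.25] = 3.22*a - 0.82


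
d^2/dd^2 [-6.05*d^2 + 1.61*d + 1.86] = -12.1000000000000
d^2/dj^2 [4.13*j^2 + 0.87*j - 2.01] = 8.26000000000000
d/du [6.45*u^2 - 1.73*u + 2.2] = 12.9*u - 1.73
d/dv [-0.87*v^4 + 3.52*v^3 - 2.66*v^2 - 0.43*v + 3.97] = -3.48*v^3 + 10.56*v^2 - 5.32*v - 0.43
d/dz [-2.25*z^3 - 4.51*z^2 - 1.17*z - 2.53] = -6.75*z^2 - 9.02*z - 1.17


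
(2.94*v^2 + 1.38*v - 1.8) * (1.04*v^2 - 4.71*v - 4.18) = 3.0576*v^4 - 12.4122*v^3 - 20.661*v^2 + 2.7096*v + 7.524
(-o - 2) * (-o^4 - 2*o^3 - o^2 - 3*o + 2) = o^5 + 4*o^4 + 5*o^3 + 5*o^2 + 4*o - 4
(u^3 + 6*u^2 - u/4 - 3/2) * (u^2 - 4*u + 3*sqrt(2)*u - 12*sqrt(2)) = u^5 + 2*u^4 + 3*sqrt(2)*u^4 - 97*u^3/4 + 6*sqrt(2)*u^3 - 291*sqrt(2)*u^2/4 - u^2/2 - 3*sqrt(2)*u/2 + 6*u + 18*sqrt(2)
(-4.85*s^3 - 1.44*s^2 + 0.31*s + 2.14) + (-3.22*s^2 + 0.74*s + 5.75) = -4.85*s^3 - 4.66*s^2 + 1.05*s + 7.89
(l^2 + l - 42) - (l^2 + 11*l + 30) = -10*l - 72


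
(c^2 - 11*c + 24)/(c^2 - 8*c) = (c - 3)/c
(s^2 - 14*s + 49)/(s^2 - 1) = (s^2 - 14*s + 49)/(s^2 - 1)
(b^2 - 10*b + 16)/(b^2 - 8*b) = (b - 2)/b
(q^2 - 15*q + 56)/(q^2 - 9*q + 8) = (q - 7)/(q - 1)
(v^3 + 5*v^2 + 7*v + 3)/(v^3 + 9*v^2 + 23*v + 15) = (v + 1)/(v + 5)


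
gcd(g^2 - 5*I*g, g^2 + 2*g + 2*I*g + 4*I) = 1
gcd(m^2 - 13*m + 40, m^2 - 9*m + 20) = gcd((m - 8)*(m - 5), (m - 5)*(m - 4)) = m - 5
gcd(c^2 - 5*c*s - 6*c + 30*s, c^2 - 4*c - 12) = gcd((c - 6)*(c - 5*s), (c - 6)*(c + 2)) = c - 6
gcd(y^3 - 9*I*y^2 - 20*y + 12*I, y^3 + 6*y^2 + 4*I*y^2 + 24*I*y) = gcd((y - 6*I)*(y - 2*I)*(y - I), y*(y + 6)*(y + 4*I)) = 1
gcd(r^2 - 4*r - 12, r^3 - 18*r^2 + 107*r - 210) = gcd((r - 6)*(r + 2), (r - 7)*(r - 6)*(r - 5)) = r - 6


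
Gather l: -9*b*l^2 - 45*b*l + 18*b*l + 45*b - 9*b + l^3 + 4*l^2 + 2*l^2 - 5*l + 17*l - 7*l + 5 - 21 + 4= 36*b + l^3 + l^2*(6 - 9*b) + l*(5 - 27*b) - 12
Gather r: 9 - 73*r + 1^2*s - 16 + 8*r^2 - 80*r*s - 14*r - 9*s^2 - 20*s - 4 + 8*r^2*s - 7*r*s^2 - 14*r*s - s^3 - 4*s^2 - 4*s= r^2*(8*s + 8) + r*(-7*s^2 - 94*s - 87) - s^3 - 13*s^2 - 23*s - 11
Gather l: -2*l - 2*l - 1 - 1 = -4*l - 2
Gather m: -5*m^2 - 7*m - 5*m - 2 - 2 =-5*m^2 - 12*m - 4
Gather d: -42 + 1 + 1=-40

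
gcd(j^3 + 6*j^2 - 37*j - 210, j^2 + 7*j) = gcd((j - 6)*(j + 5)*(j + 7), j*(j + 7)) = j + 7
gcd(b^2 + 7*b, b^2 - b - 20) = 1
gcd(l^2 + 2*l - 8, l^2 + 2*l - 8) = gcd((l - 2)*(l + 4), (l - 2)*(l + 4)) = l^2 + 2*l - 8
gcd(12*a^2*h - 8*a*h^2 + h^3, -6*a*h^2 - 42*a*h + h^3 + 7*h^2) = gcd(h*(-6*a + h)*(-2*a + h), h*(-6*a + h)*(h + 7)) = 6*a*h - h^2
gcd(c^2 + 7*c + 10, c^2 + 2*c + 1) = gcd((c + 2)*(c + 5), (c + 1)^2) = 1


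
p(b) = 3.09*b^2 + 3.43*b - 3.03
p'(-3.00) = -15.11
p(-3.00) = 14.49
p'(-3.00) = -15.11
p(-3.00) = 14.49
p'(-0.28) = 1.70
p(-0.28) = -3.75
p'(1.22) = 10.97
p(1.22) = 5.75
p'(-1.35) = -4.91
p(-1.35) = -2.03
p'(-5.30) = -29.32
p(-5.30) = 65.59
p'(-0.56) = -0.03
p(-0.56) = -3.98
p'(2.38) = 18.14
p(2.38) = 22.64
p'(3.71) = 26.36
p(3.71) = 52.23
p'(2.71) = 20.18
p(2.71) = 28.96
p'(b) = 6.18*b + 3.43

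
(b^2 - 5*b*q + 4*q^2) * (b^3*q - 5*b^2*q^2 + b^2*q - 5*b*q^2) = b^5*q - 10*b^4*q^2 + b^4*q + 29*b^3*q^3 - 10*b^3*q^2 - 20*b^2*q^4 + 29*b^2*q^3 - 20*b*q^4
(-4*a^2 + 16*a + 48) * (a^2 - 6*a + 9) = -4*a^4 + 40*a^3 - 84*a^2 - 144*a + 432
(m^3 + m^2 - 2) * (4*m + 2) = 4*m^4 + 6*m^3 + 2*m^2 - 8*m - 4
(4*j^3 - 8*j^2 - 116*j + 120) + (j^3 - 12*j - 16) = 5*j^3 - 8*j^2 - 128*j + 104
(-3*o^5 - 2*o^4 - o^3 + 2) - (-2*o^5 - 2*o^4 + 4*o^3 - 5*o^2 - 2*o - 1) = -o^5 - 5*o^3 + 5*o^2 + 2*o + 3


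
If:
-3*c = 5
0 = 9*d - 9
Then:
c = -5/3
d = 1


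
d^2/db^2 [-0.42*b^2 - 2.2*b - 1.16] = -0.840000000000000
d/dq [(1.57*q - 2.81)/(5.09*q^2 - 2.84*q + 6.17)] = (-7.9913*q^2 + 28.6058*q + 1.7065)/(25.9081*q^4 - 28.9112*q^3 + 70.8762*q^2 - 35.0456*q + 38.0689)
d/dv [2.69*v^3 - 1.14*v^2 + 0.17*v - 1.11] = 8.07*v^2 - 2.28*v + 0.17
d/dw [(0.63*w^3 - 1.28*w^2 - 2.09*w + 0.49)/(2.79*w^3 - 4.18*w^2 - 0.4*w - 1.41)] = (0.937800000000001*w^4 + 11.1582*w^3 - 14.9904*w^2 + 7.706*w + 3.1429)/(7.7841*w^6 - 23.3244*w^5 + 15.2404*w^4 - 4.5238*w^3 + 11.9476*w^2 + 1.128*w + 1.9881)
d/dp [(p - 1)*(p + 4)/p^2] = (8 - 3*p)/p^3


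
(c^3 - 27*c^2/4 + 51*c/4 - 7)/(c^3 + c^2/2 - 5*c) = (4*c^3 - 27*c^2 + 51*c - 28)/(2*c*(2*c^2 + c - 10))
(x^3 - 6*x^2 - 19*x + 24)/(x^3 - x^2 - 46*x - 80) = (x^2 + 2*x - 3)/(x^2 + 7*x + 10)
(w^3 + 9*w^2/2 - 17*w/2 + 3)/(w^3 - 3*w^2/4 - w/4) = 2*(2*w^2 + 11*w - 6)/(w*(4*w + 1))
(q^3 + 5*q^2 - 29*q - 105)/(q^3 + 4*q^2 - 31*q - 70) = (q + 3)/(q + 2)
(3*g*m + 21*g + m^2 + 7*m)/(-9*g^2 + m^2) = (-m - 7)/(3*g - m)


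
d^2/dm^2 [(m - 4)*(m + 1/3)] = 2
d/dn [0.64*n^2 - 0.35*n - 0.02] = 1.28*n - 0.35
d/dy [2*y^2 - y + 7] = 4*y - 1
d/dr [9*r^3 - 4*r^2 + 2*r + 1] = 27*r^2 - 8*r + 2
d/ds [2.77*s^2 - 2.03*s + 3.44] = 5.54*s - 2.03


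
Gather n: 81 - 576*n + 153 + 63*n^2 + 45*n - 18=63*n^2 - 531*n + 216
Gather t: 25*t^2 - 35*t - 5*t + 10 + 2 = 25*t^2 - 40*t + 12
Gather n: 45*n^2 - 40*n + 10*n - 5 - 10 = 45*n^2 - 30*n - 15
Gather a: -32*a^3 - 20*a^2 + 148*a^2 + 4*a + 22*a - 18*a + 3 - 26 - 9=-32*a^3 + 128*a^2 + 8*a - 32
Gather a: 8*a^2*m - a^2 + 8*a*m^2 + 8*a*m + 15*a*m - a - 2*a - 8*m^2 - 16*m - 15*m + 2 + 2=a^2*(8*m - 1) + a*(8*m^2 + 23*m - 3) - 8*m^2 - 31*m + 4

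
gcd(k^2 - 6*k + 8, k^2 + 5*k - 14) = k - 2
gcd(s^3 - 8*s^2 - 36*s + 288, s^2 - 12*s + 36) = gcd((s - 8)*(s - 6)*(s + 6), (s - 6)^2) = s - 6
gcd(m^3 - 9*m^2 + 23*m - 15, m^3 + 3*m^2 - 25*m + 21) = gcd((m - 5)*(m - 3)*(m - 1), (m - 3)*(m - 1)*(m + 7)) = m^2 - 4*m + 3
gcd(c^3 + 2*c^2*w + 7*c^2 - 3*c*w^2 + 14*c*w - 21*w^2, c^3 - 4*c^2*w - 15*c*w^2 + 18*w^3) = -c^2 - 2*c*w + 3*w^2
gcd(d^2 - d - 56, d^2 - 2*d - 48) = d - 8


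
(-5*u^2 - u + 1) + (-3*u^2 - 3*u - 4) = -8*u^2 - 4*u - 3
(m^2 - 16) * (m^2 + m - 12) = m^4 + m^3 - 28*m^2 - 16*m + 192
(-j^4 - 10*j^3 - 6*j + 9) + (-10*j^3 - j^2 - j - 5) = -j^4 - 20*j^3 - j^2 - 7*j + 4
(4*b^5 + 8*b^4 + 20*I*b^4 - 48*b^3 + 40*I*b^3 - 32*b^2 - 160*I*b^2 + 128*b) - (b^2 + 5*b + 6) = 4*b^5 + 8*b^4 + 20*I*b^4 - 48*b^3 + 40*I*b^3 - 33*b^2 - 160*I*b^2 + 123*b - 6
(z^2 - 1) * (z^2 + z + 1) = z^4 + z^3 - z - 1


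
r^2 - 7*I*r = r*(r - 7*I)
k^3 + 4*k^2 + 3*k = k*(k + 1)*(k + 3)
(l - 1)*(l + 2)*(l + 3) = l^3 + 4*l^2 + l - 6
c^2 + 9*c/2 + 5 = (c + 2)*(c + 5/2)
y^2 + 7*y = y*(y + 7)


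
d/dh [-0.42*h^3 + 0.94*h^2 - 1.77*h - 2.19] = -1.26*h^2 + 1.88*h - 1.77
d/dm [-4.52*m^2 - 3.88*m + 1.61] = -9.04*m - 3.88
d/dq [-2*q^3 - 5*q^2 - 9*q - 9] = -6*q^2 - 10*q - 9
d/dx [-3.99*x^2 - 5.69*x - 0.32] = -7.98*x - 5.69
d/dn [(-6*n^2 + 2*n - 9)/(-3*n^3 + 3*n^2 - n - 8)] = (-18*n^4 + 12*n^3 - 81*n^2 + 150*n - 25)/(9*n^6 - 18*n^5 + 15*n^4 + 42*n^3 - 47*n^2 + 16*n + 64)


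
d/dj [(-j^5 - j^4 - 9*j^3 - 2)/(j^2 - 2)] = j*(-3*j^5 - 2*j^4 + j^3 + 8*j^2 + 54*j + 4)/(j^4 - 4*j^2 + 4)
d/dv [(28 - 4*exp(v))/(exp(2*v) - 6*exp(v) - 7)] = 4*exp(v)/(exp(2*v) + 2*exp(v) + 1)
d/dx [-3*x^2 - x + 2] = -6*x - 1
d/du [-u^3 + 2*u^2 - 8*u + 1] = -3*u^2 + 4*u - 8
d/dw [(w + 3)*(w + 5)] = 2*w + 8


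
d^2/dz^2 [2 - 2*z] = 0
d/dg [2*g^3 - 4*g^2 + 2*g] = 6*g^2 - 8*g + 2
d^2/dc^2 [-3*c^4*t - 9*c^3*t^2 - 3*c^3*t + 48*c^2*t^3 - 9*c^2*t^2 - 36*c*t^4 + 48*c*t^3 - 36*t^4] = 6*t*(-6*c^2 - 9*c*t - 3*c + 16*t^2 - 3*t)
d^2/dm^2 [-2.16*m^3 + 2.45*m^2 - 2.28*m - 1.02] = 4.9 - 12.96*m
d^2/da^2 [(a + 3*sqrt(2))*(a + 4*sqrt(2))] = 2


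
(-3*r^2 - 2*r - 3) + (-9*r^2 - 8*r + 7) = -12*r^2 - 10*r + 4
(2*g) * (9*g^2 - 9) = 18*g^3 - 18*g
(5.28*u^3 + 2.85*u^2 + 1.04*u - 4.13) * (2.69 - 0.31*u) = -1.6368*u^4 + 13.3197*u^3 + 7.3441*u^2 + 4.0779*u - 11.1097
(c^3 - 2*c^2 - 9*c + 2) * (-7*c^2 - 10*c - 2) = -7*c^5 + 4*c^4 + 81*c^3 + 80*c^2 - 2*c - 4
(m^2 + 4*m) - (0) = m^2 + 4*m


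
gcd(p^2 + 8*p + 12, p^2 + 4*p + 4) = p + 2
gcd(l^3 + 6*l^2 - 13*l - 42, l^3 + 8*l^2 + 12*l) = l + 2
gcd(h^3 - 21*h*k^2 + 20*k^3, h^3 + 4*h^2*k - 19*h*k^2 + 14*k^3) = h - k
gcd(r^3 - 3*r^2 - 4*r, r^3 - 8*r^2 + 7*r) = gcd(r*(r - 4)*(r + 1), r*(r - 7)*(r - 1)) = r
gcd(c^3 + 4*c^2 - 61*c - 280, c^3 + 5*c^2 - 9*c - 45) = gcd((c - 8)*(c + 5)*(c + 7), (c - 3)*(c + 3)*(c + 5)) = c + 5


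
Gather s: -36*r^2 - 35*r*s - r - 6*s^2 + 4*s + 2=-36*r^2 - r - 6*s^2 + s*(4 - 35*r) + 2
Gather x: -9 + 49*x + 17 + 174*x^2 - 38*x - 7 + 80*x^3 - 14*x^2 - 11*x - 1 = 80*x^3 + 160*x^2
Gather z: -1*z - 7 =-z - 7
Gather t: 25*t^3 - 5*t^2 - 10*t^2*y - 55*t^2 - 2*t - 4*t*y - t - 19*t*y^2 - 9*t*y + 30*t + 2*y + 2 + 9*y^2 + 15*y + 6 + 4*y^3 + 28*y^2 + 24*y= 25*t^3 + t^2*(-10*y - 60) + t*(-19*y^2 - 13*y + 27) + 4*y^3 + 37*y^2 + 41*y + 8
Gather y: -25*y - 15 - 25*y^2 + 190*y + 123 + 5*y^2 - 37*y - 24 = -20*y^2 + 128*y + 84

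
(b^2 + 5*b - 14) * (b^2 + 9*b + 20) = b^4 + 14*b^3 + 51*b^2 - 26*b - 280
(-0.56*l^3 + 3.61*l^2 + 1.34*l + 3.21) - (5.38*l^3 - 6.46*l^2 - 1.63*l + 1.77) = -5.94*l^3 + 10.07*l^2 + 2.97*l + 1.44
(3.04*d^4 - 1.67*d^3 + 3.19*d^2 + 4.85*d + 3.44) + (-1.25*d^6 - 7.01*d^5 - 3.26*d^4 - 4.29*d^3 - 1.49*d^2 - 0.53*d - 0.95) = -1.25*d^6 - 7.01*d^5 - 0.22*d^4 - 5.96*d^3 + 1.7*d^2 + 4.32*d + 2.49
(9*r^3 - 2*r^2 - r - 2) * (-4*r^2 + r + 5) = -36*r^5 + 17*r^4 + 47*r^3 - 3*r^2 - 7*r - 10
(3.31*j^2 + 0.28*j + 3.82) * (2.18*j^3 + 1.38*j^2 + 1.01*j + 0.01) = 7.2158*j^5 + 5.1782*j^4 + 12.0571*j^3 + 5.5875*j^2 + 3.861*j + 0.0382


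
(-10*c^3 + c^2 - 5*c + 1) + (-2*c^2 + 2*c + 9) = -10*c^3 - c^2 - 3*c + 10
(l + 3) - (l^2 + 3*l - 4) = -l^2 - 2*l + 7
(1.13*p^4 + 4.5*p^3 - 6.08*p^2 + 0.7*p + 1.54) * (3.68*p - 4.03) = 4.1584*p^5 + 12.0061*p^4 - 40.5094*p^3 + 27.0784*p^2 + 2.8462*p - 6.2062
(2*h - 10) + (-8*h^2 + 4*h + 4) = -8*h^2 + 6*h - 6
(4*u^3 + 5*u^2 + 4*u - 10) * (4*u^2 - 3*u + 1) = 16*u^5 + 8*u^4 + 5*u^3 - 47*u^2 + 34*u - 10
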